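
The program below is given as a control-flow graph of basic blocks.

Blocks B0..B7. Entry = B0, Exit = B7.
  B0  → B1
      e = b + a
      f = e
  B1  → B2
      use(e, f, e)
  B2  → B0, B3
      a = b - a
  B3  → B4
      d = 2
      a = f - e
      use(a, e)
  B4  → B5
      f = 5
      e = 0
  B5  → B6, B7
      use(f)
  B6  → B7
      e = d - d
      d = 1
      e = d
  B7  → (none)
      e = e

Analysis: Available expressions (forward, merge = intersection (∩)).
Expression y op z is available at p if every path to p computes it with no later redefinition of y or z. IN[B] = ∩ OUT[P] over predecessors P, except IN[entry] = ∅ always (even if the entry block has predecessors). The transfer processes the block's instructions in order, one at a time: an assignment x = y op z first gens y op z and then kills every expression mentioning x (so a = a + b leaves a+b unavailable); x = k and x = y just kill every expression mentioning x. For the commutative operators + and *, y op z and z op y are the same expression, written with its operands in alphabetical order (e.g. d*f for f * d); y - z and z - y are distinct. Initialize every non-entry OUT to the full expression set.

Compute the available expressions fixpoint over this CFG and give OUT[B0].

Per-block solution:
  B0:  IN={}  OUT={a+b}
  B1:  IN={a+b}  OUT={a+b}
  B2:  IN={a+b}  OUT={}
  B3:  IN={}  OUT={f-e}
  B4:  IN={f-e}  OUT={}
  B5:  IN={}  OUT={}
  B6:  IN={}  OUT={}
  B7:  IN={}  OUT={}

Merge at B0 (entry node, so the boundary value {} is joined with the incoming edge(s)): IN[B0] = {} ∩ OUT[B2] = {}
Applying B0's transfer function to that IN value gives OUT[B0] (row B0 above).

Answer: {a+b}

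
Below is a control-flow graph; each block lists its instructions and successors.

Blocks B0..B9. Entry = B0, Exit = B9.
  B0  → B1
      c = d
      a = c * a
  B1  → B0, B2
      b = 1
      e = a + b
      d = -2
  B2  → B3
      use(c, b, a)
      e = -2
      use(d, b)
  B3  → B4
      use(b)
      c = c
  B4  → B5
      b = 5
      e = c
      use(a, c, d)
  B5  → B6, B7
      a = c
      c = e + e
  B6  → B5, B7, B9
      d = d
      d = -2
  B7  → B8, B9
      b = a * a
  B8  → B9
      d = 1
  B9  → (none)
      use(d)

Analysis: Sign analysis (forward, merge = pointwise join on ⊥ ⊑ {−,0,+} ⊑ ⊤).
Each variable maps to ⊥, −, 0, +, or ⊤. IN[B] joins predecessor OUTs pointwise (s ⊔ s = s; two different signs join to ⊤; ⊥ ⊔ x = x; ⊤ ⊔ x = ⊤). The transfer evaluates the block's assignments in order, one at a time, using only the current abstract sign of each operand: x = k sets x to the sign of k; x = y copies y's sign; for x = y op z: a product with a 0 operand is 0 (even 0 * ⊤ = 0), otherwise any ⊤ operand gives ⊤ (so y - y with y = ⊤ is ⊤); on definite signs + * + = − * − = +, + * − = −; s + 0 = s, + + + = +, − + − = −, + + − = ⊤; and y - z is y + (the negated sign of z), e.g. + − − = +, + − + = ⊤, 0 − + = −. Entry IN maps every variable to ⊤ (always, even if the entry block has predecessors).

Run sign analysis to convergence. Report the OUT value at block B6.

Converged values:
  B0:   IN=(all ⊤)   OUT=(all ⊤)
  B1:   IN=(all ⊤)   OUT={b:+, d:-; rest ⊤}
  B2:   IN={b:+, d:-; rest ⊤}   OUT={b:+, d:-, e:-; rest ⊤}
  B3:   IN={b:+, d:-, e:-; rest ⊤}   OUT={b:+, d:-, e:-; rest ⊤}
  B4:   IN={b:+, d:-, e:-; rest ⊤}   OUT={b:+, d:-; rest ⊤}
  B5:   IN={b:+, d:-; rest ⊤}   OUT={b:+, d:-; rest ⊤}
  B6:   IN={b:+, d:-; rest ⊤}   OUT={b:+, d:-; rest ⊤}
  B7:   IN={b:+, d:-; rest ⊤}   OUT={d:-; rest ⊤}
  B8:   IN={d:-; rest ⊤}   OUT={d:+; rest ⊤}
  B9:   IN=(all ⊤)   OUT=(all ⊤)

Merge at B6: IN[B6] = OUT[B5] = {a: ⊤, b: +, c: ⊤, d: -, e: ⊤, f: ⊤}
Applying B6's transfer function to that IN value gives OUT[B6] (row B6 above).

Answer: {a: ⊤, b: +, c: ⊤, d: -, e: ⊤, f: ⊤}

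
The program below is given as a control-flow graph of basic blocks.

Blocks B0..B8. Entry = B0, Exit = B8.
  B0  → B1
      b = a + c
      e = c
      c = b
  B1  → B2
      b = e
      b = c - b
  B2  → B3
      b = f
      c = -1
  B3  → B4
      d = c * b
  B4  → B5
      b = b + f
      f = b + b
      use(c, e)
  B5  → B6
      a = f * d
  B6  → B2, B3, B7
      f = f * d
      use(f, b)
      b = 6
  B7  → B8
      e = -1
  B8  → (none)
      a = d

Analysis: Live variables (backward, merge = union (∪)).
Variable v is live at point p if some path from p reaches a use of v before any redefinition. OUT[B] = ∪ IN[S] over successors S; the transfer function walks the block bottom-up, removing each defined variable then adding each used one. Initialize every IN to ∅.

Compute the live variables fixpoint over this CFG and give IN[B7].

Fixpoint table:
  B0:  IN={a, c, f}  OUT={c, e, f}
  B1:  IN={c, e, f}  OUT={e, f}
  B2:  IN={e, f}  OUT={b, c, e, f}
  B3:  IN={b, c, e, f}  OUT={b, c, d, e, f}
  B4:  IN={b, c, d, e, f}  OUT={b, c, d, e, f}
  B5:  IN={b, c, d, e, f}  OUT={b, c, d, e, f}
  B6:  IN={b, c, d, e, f}  OUT={b, c, d, e, f}
  B7:  IN={d}  OUT={d}
  B8:  IN={d}  OUT={}

Merge at B7: OUT[B7] = IN[B8] = {d}
Applying B7's transfer function to that OUT value gives IN[B7] (row B7 above).

Answer: {d}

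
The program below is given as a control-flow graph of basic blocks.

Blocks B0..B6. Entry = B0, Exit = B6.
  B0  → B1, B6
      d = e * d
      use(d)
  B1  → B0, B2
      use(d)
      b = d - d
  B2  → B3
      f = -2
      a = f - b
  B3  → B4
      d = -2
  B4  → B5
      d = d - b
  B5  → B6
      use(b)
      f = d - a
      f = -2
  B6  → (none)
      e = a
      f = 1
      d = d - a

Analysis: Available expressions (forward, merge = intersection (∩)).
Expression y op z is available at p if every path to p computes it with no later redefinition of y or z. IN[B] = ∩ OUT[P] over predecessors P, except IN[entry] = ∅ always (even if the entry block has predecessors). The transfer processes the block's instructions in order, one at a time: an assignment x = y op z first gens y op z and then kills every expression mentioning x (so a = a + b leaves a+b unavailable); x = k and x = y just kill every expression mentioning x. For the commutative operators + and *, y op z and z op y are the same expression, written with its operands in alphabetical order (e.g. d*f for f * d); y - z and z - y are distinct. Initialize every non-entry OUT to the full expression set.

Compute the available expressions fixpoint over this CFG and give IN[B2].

Per-block solution:
  B0:  IN={}  OUT={}
  B1:  IN={}  OUT={d-d}
  B2:  IN={d-d}  OUT={d-d, f-b}
  B3:  IN={d-d, f-b}  OUT={f-b}
  B4:  IN={f-b}  OUT={f-b}
  B5:  IN={f-b}  OUT={d-a}
  B6:  IN={}  OUT={}

Merge at B2: IN[B2] = OUT[B1] = {d-d}

Answer: {d-d}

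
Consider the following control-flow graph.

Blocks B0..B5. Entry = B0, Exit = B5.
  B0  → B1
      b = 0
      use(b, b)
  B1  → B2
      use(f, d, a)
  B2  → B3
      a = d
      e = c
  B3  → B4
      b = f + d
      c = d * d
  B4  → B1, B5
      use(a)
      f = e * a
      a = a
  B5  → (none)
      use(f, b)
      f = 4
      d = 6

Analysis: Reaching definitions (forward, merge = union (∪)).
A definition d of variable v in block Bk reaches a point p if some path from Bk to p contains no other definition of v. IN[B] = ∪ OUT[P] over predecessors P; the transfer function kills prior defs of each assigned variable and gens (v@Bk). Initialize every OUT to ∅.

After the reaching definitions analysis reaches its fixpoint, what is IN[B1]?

Answer: {a@B4, b@B0, b@B3, c@B3, e@B2, f@B4}

Working:
Per-block solution:
  B0:   IN={}   OUT={b@B0}
  B1:   IN={a@B4, b@B0, b@B3, c@B3, e@B2, f@B4}   OUT={a@B4, b@B0, b@B3, c@B3, e@B2, f@B4}
  B2:   IN={a@B4, b@B0, b@B3, c@B3, e@B2, f@B4}   OUT={a@B2, b@B0, b@B3, c@B3, e@B2, f@B4}
  B3:   IN={a@B2, b@B0, b@B3, c@B3, e@B2, f@B4}   OUT={a@B2, b@B3, c@B3, e@B2, f@B4}
  B4:   IN={a@B2, b@B3, c@B3, e@B2, f@B4}   OUT={a@B4, b@B3, c@B3, e@B2, f@B4}
  B5:   IN={a@B4, b@B3, c@B3, e@B2, f@B4}   OUT={a@B4, b@B3, c@B3, d@B5, e@B2, f@B5}

Merge at B1: IN[B1] = OUT[B0] ⊔ OUT[B4] = {a@B4, b@B0, b@B3, c@B3, e@B2, f@B4}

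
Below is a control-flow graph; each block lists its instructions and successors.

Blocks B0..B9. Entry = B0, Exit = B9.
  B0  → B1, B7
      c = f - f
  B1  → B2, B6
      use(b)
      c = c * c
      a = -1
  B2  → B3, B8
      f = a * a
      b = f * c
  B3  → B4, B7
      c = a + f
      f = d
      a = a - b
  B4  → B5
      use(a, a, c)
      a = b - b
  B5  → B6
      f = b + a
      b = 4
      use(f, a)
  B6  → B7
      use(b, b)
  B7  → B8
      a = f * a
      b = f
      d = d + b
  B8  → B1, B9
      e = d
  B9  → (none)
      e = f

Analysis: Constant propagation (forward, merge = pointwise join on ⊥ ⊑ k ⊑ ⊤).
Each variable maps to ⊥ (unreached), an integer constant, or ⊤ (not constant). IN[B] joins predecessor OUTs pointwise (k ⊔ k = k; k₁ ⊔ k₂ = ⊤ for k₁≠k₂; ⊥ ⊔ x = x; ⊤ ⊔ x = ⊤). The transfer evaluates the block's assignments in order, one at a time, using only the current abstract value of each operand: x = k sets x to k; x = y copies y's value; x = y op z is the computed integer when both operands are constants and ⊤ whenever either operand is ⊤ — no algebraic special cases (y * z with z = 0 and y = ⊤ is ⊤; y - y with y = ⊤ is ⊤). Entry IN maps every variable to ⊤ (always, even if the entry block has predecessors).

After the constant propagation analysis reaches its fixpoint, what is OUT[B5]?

Per-block solution:
  B0: | IN=(all ⊤) | OUT=(all ⊤)
  B1: | IN=(all ⊤) | OUT={a:-1; rest ⊤}
  B2: | IN={a:-1; rest ⊤} | OUT={a:-1, f:1; rest ⊤}
  B3: | IN={a:-1, f:1; rest ⊤} | OUT={c:0; rest ⊤}
  B4: | IN={c:0; rest ⊤} | OUT={c:0; rest ⊤}
  B5: | IN={c:0; rest ⊤} | OUT={b:4, c:0; rest ⊤}
  B6: | IN=(all ⊤) | OUT=(all ⊤)
  B7: | IN=(all ⊤) | OUT=(all ⊤)
  B8: | IN=(all ⊤) | OUT=(all ⊤)
  B9: | IN=(all ⊤) | OUT=(all ⊤)

Merge at B5: IN[B5] = OUT[B4] = {a: ⊤, b: ⊤, c: 0, d: ⊤, e: ⊤, f: ⊤}
Applying B5's transfer function to that IN value gives OUT[B5] (row B5 above).

Answer: {a: ⊤, b: 4, c: 0, d: ⊤, e: ⊤, f: ⊤}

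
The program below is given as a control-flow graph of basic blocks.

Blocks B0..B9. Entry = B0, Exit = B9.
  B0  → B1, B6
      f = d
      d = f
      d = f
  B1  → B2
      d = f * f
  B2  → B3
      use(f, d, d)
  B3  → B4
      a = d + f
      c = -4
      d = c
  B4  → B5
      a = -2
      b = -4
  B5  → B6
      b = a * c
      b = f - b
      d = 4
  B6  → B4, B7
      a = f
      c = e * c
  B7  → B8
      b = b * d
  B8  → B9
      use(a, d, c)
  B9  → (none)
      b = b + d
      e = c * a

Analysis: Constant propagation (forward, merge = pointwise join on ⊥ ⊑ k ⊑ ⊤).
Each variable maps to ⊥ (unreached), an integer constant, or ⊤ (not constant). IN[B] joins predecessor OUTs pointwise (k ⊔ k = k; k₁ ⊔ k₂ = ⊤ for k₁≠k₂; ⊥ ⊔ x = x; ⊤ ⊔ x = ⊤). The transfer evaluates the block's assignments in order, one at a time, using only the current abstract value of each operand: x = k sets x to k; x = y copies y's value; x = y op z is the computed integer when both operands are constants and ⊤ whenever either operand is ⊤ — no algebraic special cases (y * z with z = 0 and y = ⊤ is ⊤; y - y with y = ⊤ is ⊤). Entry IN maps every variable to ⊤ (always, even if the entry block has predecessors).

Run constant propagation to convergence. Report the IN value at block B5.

Converged values:
  B0: | IN=(all ⊤) | OUT=(all ⊤)
  B1: | IN=(all ⊤) | OUT=(all ⊤)
  B2: | IN=(all ⊤) | OUT=(all ⊤)
  B3: | IN=(all ⊤) | OUT={c:-4, d:-4; rest ⊤}
  B4: | IN=(all ⊤) | OUT={a:-2, b:-4; rest ⊤}
  B5: | IN={a:-2, b:-4; rest ⊤} | OUT={a:-2, d:4; rest ⊤}
  B6: | IN=(all ⊤) | OUT=(all ⊤)
  B7: | IN=(all ⊤) | OUT=(all ⊤)
  B8: | IN=(all ⊤) | OUT=(all ⊤)
  B9: | IN=(all ⊤) | OUT=(all ⊤)

Merge at B5: IN[B5] = OUT[B4] = {a: -2, b: -4, c: ⊤, d: ⊤, e: ⊤, f: ⊤}

Answer: {a: -2, b: -4, c: ⊤, d: ⊤, e: ⊤, f: ⊤}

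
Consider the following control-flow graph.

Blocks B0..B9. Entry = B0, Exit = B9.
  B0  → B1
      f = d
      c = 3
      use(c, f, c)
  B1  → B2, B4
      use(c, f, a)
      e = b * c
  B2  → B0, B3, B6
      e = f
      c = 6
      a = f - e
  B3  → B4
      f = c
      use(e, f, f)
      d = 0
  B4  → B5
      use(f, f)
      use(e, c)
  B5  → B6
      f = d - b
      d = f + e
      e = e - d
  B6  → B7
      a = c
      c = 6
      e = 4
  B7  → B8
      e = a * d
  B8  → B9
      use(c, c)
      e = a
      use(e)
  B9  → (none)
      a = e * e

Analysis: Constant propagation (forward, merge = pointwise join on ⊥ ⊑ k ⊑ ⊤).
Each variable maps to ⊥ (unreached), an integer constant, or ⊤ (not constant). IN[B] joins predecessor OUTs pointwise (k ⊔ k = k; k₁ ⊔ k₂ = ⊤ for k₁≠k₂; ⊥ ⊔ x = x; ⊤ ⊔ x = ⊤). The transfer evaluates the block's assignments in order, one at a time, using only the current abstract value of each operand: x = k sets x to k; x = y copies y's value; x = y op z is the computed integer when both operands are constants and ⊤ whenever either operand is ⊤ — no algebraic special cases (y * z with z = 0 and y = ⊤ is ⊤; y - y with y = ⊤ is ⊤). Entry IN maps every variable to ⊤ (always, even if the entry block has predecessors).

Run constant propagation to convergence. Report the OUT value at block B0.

Converged values:
  B0:  IN=(all ⊤)  OUT={c:3; rest ⊤}
  B1:  IN={c:3; rest ⊤}  OUT={c:3; rest ⊤}
  B2:  IN={c:3; rest ⊤}  OUT={c:6; rest ⊤}
  B3:  IN={c:6; rest ⊤}  OUT={c:6, d:0, f:6; rest ⊤}
  B4:  IN=(all ⊤)  OUT=(all ⊤)
  B5:  IN=(all ⊤)  OUT=(all ⊤)
  B6:  IN=(all ⊤)  OUT={c:6, e:4; rest ⊤}
  B7:  IN={c:6, e:4; rest ⊤}  OUT={c:6; rest ⊤}
  B8:  IN={c:6; rest ⊤}  OUT={c:6; rest ⊤}
  B9:  IN={c:6; rest ⊤}  OUT={c:6; rest ⊤}

Merge at B0 (entry node, so the boundary value (all ⊤) is joined with the incoming edge(s)): IN[B0] = (all ⊤) ⊔ OUT[B2] = {a: ⊤, b: ⊤, c: ⊤, d: ⊤, e: ⊤, f: ⊤}
Applying B0's transfer function to that IN value gives OUT[B0] (row B0 above).

Answer: {a: ⊤, b: ⊤, c: 3, d: ⊤, e: ⊤, f: ⊤}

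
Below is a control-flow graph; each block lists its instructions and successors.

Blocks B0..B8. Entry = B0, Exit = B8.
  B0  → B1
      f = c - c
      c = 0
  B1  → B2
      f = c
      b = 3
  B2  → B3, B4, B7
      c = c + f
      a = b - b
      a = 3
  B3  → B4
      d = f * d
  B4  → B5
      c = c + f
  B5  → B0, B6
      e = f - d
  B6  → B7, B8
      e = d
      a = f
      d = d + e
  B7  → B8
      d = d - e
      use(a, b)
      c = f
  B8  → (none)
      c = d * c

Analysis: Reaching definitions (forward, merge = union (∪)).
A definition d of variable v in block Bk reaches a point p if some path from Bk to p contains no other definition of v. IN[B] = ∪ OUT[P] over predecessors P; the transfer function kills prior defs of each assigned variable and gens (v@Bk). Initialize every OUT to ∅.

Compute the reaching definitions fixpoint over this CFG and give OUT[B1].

Per-block solution:
  B0:  IN={a@B2, b@B1, c@B4, d@B3, e@B5, f@B1}  OUT={a@B2, b@B1, c@B0, d@B3, e@B5, f@B0}
  B1:  IN={a@B2, b@B1, c@B0, d@B3, e@B5, f@B0}  OUT={a@B2, b@B1, c@B0, d@B3, e@B5, f@B1}
  B2:  IN={a@B2, b@B1, c@B0, d@B3, e@B5, f@B1}  OUT={a@B2, b@B1, c@B2, d@B3, e@B5, f@B1}
  B3:  IN={a@B2, b@B1, c@B2, d@B3, e@B5, f@B1}  OUT={a@B2, b@B1, c@B2, d@B3, e@B5, f@B1}
  B4:  IN={a@B2, b@B1, c@B2, d@B3, e@B5, f@B1}  OUT={a@B2, b@B1, c@B4, d@B3, e@B5, f@B1}
  B5:  IN={a@B2, b@B1, c@B4, d@B3, e@B5, f@B1}  OUT={a@B2, b@B1, c@B4, d@B3, e@B5, f@B1}
  B6:  IN={a@B2, b@B1, c@B4, d@B3, e@B5, f@B1}  OUT={a@B6, b@B1, c@B4, d@B6, e@B6, f@B1}
  B7:  IN={a@B2, a@B6, b@B1, c@B2, c@B4, d@B3, d@B6, e@B5, e@B6, f@B1}  OUT={a@B2, a@B6, b@B1, c@B7, d@B7, e@B5, e@B6, f@B1}
  B8:  IN={a@B2, a@B6, b@B1, c@B4, c@B7, d@B6, d@B7, e@B5, e@B6, f@B1}  OUT={a@B2, a@B6, b@B1, c@B8, d@B6, d@B7, e@B5, e@B6, f@B1}

Merge at B1: IN[B1] = OUT[B0] = {a@B2, b@B1, c@B0, d@B3, e@B5, f@B0}
Applying B1's transfer function to that IN value gives OUT[B1] (row B1 above).

Answer: {a@B2, b@B1, c@B0, d@B3, e@B5, f@B1}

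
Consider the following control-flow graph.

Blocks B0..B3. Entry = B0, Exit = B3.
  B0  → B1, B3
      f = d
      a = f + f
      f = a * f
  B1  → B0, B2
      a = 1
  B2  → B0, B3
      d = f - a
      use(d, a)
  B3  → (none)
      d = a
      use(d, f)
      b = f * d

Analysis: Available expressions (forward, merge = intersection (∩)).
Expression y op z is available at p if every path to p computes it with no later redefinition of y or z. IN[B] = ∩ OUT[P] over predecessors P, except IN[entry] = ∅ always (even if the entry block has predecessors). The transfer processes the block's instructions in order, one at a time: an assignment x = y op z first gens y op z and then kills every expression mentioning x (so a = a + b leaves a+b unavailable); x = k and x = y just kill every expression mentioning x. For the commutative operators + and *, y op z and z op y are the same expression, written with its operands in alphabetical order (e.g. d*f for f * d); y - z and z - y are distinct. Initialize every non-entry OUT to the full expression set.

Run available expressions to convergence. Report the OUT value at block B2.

Per-block solution:
  B0: | IN={} | OUT={}
  B1: | IN={} | OUT={}
  B2: | IN={} | OUT={f-a}
  B3: | IN={} | OUT={d*f}

Merge at B2: IN[B2] = OUT[B1] = {}
Applying B2's transfer function to that IN value gives OUT[B2] (row B2 above).

Answer: {f-a}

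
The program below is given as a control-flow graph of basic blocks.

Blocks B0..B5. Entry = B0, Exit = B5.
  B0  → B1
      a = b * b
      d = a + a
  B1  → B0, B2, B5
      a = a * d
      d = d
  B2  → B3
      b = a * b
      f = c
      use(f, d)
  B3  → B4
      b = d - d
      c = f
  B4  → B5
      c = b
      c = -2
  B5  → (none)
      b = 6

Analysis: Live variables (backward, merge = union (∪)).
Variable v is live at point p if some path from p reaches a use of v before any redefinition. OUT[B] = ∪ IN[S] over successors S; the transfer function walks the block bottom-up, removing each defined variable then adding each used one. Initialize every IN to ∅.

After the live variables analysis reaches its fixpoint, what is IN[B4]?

Answer: {b}

Working:
Fixpoint table:
  B0: | IN={b, c} | OUT={a, b, c, d}
  B1: | IN={a, b, c, d} | OUT={a, b, c, d}
  B2: | IN={a, b, c, d} | OUT={d, f}
  B3: | IN={d, f} | OUT={b}
  B4: | IN={b} | OUT={}
  B5: | IN={} | OUT={}

Merge at B4: OUT[B4] = IN[B5] = {}
Applying B4's transfer function to that OUT value gives IN[B4] (row B4 above).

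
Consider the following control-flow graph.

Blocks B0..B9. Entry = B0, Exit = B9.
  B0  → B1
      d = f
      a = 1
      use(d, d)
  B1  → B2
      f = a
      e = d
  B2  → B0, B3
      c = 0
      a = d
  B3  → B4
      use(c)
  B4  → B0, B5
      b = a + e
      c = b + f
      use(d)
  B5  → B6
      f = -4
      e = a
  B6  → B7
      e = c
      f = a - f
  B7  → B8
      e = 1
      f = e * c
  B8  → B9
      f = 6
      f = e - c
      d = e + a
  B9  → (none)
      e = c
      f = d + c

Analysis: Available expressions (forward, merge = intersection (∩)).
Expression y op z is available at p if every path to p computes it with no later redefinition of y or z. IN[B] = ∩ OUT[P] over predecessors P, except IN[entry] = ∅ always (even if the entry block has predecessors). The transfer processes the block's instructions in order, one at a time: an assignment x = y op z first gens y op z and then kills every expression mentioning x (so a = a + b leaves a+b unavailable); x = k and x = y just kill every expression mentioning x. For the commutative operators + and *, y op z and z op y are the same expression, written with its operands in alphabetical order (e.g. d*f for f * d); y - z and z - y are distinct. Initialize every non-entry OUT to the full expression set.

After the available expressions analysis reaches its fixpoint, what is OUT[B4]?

Answer: {a+e, b+f}

Working:
Fixpoint table:
  B0:   IN={}   OUT={}
  B1:   IN={}   OUT={}
  B2:   IN={}   OUT={}
  B3:   IN={}   OUT={}
  B4:   IN={}   OUT={a+e, b+f}
  B5:   IN={a+e, b+f}   OUT={}
  B6:   IN={}   OUT={}
  B7:   IN={}   OUT={c*e}
  B8:   IN={c*e}   OUT={a+e, c*e, e-c}
  B9:   IN={a+e, c*e, e-c}   OUT={c+d}

Merge at B4: IN[B4] = OUT[B3] = {}
Applying B4's transfer function to that IN value gives OUT[B4] (row B4 above).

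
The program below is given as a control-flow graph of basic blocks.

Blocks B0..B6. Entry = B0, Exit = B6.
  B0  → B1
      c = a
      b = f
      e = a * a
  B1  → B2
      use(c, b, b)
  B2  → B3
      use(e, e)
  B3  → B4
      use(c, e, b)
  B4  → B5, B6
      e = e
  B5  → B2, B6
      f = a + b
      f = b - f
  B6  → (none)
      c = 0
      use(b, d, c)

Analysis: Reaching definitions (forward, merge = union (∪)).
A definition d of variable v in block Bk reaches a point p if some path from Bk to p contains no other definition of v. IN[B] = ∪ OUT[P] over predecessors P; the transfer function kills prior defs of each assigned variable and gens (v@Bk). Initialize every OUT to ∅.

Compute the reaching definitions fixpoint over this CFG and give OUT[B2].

Answer: {b@B0, c@B0, e@B0, e@B4, f@B5}

Derivation:
Fixpoint table:
  B0:  IN={}  OUT={b@B0, c@B0, e@B0}
  B1:  IN={b@B0, c@B0, e@B0}  OUT={b@B0, c@B0, e@B0}
  B2:  IN={b@B0, c@B0, e@B0, e@B4, f@B5}  OUT={b@B0, c@B0, e@B0, e@B4, f@B5}
  B3:  IN={b@B0, c@B0, e@B0, e@B4, f@B5}  OUT={b@B0, c@B0, e@B0, e@B4, f@B5}
  B4:  IN={b@B0, c@B0, e@B0, e@B4, f@B5}  OUT={b@B0, c@B0, e@B4, f@B5}
  B5:  IN={b@B0, c@B0, e@B4, f@B5}  OUT={b@B0, c@B0, e@B4, f@B5}
  B6:  IN={b@B0, c@B0, e@B4, f@B5}  OUT={b@B0, c@B6, e@B4, f@B5}

Merge at B2: IN[B2] = OUT[B1] ⊔ OUT[B5] = {b@B0, c@B0, e@B0, e@B4, f@B5}
Applying B2's transfer function to that IN value gives OUT[B2] (row B2 above).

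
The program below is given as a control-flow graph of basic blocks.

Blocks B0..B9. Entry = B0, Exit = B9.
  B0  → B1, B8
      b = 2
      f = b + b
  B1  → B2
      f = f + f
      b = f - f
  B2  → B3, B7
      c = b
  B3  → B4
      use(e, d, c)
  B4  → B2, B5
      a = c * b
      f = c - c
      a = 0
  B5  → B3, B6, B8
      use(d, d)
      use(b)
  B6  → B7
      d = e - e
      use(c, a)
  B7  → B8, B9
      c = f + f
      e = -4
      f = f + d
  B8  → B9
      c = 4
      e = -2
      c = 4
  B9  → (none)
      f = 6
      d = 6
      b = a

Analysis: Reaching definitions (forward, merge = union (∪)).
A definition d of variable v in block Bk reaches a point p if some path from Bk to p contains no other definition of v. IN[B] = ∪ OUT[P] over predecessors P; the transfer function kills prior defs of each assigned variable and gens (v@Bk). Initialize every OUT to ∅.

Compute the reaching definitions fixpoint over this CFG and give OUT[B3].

Fixpoint table:
  B0: | IN={} | OUT={b@B0, f@B0}
  B1: | IN={b@B0, f@B0} | OUT={b@B1, f@B1}
  B2: | IN={a@B4, b@B1, c@B2, f@B1, f@B4} | OUT={a@B4, b@B1, c@B2, f@B1, f@B4}
  B3: | IN={a@B4, b@B1, c@B2, f@B1, f@B4} | OUT={a@B4, b@B1, c@B2, f@B1, f@B4}
  B4: | IN={a@B4, b@B1, c@B2, f@B1, f@B4} | OUT={a@B4, b@B1, c@B2, f@B4}
  B5: | IN={a@B4, b@B1, c@B2, f@B4} | OUT={a@B4, b@B1, c@B2, f@B4}
  B6: | IN={a@B4, b@B1, c@B2, f@B4} | OUT={a@B4, b@B1, c@B2, d@B6, f@B4}
  B7: | IN={a@B4, b@B1, c@B2, d@B6, f@B1, f@B4} | OUT={a@B4, b@B1, c@B7, d@B6, e@B7, f@B7}
  B8: | IN={a@B4, b@B0, b@B1, c@B2, c@B7, d@B6, e@B7, f@B0, f@B4, f@B7} | OUT={a@B4, b@B0, b@B1, c@B8, d@B6, e@B8, f@B0, f@B4, f@B7}
  B9: | IN={a@B4, b@B0, b@B1, c@B7, c@B8, d@B6, e@B7, e@B8, f@B0, f@B4, f@B7} | OUT={a@B4, b@B9, c@B7, c@B8, d@B9, e@B7, e@B8, f@B9}

Merge at B3: IN[B3] = OUT[B2] ⊔ OUT[B5] = {a@B4, b@B1, c@B2, f@B1, f@B4}
Applying B3's transfer function to that IN value gives OUT[B3] (row B3 above).

Answer: {a@B4, b@B1, c@B2, f@B1, f@B4}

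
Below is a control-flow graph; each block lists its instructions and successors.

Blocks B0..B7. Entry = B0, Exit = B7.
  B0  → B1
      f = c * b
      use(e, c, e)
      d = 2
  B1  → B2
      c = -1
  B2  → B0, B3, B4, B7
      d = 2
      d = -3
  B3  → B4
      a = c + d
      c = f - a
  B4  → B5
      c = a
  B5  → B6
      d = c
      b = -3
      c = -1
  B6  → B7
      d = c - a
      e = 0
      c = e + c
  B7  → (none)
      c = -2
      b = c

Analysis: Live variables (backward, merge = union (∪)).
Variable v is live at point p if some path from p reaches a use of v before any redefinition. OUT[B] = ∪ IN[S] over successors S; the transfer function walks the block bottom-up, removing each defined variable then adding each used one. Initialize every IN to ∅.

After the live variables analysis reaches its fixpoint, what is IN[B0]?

Fixpoint table:
  B0: | IN={a, b, c, e} | OUT={a, b, e, f}
  B1: | IN={a, b, e, f} | OUT={a, b, c, e, f}
  B2: | IN={a, b, c, e, f} | OUT={a, b, c, d, e, f}
  B3: | IN={c, d, f} | OUT={a}
  B4: | IN={a} | OUT={a, c}
  B5: | IN={a, c} | OUT={a, c}
  B6: | IN={a, c} | OUT={}
  B7: | IN={} | OUT={}

Merge at B0: OUT[B0] = IN[B1] = {a, b, e, f}
Applying B0's transfer function to that OUT value gives IN[B0] (row B0 above).

Answer: {a, b, c, e}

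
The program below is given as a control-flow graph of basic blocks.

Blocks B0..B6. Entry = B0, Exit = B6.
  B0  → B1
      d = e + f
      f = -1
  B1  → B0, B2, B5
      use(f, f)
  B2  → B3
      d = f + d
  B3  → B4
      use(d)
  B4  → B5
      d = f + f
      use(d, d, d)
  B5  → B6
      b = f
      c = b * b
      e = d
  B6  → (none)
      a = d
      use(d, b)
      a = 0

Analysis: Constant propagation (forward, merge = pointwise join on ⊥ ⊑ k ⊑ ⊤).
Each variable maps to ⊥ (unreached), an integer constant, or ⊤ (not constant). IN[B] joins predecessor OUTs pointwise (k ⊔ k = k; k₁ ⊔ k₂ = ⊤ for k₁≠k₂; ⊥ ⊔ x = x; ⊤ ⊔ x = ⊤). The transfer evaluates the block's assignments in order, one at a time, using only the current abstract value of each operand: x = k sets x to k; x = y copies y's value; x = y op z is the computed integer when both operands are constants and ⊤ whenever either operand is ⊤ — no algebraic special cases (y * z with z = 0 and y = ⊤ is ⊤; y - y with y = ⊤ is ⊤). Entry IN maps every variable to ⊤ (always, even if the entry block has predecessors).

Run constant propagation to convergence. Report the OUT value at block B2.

Answer: {a: ⊤, b: ⊤, c: ⊤, d: ⊤, e: ⊤, f: -1}

Trace:
Per-block solution:
  B0:  IN=(all ⊤)  OUT={f:-1; rest ⊤}
  B1:  IN={f:-1; rest ⊤}  OUT={f:-1; rest ⊤}
  B2:  IN={f:-1; rest ⊤}  OUT={f:-1; rest ⊤}
  B3:  IN={f:-1; rest ⊤}  OUT={f:-1; rest ⊤}
  B4:  IN={f:-1; rest ⊤}  OUT={d:-2, f:-1; rest ⊤}
  B5:  IN={f:-1; rest ⊤}  OUT={b:-1, c:1, f:-1; rest ⊤}
  B6:  IN={b:-1, c:1, f:-1; rest ⊤}  OUT={a:0, b:-1, c:1, f:-1; rest ⊤}

Merge at B2: IN[B2] = OUT[B1] = {a: ⊤, b: ⊤, c: ⊤, d: ⊤, e: ⊤, f: -1}
Applying B2's transfer function to that IN value gives OUT[B2] (row B2 above).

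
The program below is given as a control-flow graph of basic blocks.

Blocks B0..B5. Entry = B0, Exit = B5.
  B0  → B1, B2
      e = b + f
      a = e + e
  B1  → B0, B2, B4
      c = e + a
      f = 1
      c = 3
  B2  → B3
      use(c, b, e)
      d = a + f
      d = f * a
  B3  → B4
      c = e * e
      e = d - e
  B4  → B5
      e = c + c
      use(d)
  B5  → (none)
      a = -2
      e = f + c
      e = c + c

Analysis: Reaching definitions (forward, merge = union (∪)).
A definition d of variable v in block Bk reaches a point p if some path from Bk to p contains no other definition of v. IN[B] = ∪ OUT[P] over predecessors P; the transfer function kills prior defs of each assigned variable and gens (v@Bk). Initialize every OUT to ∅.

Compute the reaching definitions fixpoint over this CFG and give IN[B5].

Answer: {a@B0, c@B1, c@B3, d@B2, e@B4, f@B1}

Derivation:
Converged values:
  B0:   IN={a@B0, c@B1, e@B0, f@B1}   OUT={a@B0, c@B1, e@B0, f@B1}
  B1:   IN={a@B0, c@B1, e@B0, f@B1}   OUT={a@B0, c@B1, e@B0, f@B1}
  B2:   IN={a@B0, c@B1, e@B0, f@B1}   OUT={a@B0, c@B1, d@B2, e@B0, f@B1}
  B3:   IN={a@B0, c@B1, d@B2, e@B0, f@B1}   OUT={a@B0, c@B3, d@B2, e@B3, f@B1}
  B4:   IN={a@B0, c@B1, c@B3, d@B2, e@B0, e@B3, f@B1}   OUT={a@B0, c@B1, c@B3, d@B2, e@B4, f@B1}
  B5:   IN={a@B0, c@B1, c@B3, d@B2, e@B4, f@B1}   OUT={a@B5, c@B1, c@B3, d@B2, e@B5, f@B1}

Merge at B5: IN[B5] = OUT[B4] = {a@B0, c@B1, c@B3, d@B2, e@B4, f@B1}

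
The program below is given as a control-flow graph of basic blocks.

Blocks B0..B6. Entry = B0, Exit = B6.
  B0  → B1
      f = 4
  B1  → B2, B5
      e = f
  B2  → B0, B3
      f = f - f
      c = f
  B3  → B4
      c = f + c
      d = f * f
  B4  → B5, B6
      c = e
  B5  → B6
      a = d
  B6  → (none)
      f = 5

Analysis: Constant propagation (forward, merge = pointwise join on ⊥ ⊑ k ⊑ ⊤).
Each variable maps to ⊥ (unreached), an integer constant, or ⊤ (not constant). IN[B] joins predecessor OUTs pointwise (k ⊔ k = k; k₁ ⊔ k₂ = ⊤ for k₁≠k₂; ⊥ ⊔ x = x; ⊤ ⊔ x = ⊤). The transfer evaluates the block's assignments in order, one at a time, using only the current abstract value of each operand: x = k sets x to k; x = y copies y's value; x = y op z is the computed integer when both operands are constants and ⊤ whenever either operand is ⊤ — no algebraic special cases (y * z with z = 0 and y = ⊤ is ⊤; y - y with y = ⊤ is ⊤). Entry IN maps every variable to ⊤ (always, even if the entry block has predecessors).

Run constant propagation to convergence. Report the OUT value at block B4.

Converged values:
  B0:   IN=(all ⊤)   OUT={f:4; rest ⊤}
  B1:   IN={f:4; rest ⊤}   OUT={e:4, f:4; rest ⊤}
  B2:   IN={e:4, f:4; rest ⊤}   OUT={c:0, e:4, f:0; rest ⊤}
  B3:   IN={c:0, e:4, f:0; rest ⊤}   OUT={c:0, d:0, e:4, f:0; rest ⊤}
  B4:   IN={c:0, d:0, e:4, f:0; rest ⊤}   OUT={c:4, d:0, e:4, f:0; rest ⊤}
  B5:   IN={e:4; rest ⊤}   OUT={e:4; rest ⊤}
  B6:   IN={e:4; rest ⊤}   OUT={e:4, f:5; rest ⊤}

Merge at B4: IN[B4] = OUT[B3] = {a: ⊤, b: ⊤, c: 0, d: 0, e: 4, f: 0}
Applying B4's transfer function to that IN value gives OUT[B4] (row B4 above).

Answer: {a: ⊤, b: ⊤, c: 4, d: 0, e: 4, f: 0}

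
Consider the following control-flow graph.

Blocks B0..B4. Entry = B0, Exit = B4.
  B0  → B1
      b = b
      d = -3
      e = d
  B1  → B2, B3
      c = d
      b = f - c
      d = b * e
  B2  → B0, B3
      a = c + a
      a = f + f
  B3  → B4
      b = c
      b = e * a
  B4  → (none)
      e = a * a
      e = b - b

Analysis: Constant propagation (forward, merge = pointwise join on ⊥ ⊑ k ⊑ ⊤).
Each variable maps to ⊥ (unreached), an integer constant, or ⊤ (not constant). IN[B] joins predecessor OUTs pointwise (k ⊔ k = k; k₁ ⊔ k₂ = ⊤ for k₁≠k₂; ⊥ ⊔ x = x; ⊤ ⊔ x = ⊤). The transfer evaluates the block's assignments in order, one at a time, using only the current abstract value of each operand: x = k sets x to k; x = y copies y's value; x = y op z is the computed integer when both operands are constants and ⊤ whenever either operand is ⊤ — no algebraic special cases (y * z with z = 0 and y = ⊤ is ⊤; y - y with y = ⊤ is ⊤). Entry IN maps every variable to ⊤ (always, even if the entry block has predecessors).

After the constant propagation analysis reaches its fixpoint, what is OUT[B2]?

Answer: {a: ⊤, b: ⊤, c: -3, d: ⊤, e: -3, f: ⊤}

Trace:
Fixpoint table:
  B0:   IN=(all ⊤)   OUT={d:-3, e:-3; rest ⊤}
  B1:   IN={d:-3, e:-3; rest ⊤}   OUT={c:-3, e:-3; rest ⊤}
  B2:   IN={c:-3, e:-3; rest ⊤}   OUT={c:-3, e:-3; rest ⊤}
  B3:   IN={c:-3, e:-3; rest ⊤}   OUT={c:-3, e:-3; rest ⊤}
  B4:   IN={c:-3, e:-3; rest ⊤}   OUT={c:-3; rest ⊤}

Merge at B2: IN[B2] = OUT[B1] = {a: ⊤, b: ⊤, c: -3, d: ⊤, e: -3, f: ⊤}
Applying B2's transfer function to that IN value gives OUT[B2] (row B2 above).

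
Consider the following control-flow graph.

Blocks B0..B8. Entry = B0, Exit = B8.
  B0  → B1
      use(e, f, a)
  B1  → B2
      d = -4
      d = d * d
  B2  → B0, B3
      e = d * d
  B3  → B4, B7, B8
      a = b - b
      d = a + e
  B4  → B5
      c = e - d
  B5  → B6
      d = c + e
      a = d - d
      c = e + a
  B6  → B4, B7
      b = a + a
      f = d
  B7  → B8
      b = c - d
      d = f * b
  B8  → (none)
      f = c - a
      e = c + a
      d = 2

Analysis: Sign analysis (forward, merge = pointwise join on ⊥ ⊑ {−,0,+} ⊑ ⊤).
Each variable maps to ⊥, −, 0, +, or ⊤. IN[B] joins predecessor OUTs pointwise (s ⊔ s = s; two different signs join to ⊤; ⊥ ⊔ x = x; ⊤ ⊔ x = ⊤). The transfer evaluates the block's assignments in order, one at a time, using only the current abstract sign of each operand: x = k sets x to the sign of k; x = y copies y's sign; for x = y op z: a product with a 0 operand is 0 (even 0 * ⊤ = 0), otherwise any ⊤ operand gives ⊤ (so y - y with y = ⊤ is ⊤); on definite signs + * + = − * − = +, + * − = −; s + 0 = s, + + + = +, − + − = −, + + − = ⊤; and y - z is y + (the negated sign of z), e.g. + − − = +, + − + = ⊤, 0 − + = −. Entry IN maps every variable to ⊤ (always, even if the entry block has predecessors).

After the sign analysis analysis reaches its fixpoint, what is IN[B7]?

Converged values:
  B0: | IN=(all ⊤) | OUT=(all ⊤)
  B1: | IN=(all ⊤) | OUT={d:+; rest ⊤}
  B2: | IN={d:+; rest ⊤} | OUT={d:+, e:+; rest ⊤}
  B3: | IN={d:+, e:+; rest ⊤} | OUT={e:+; rest ⊤}
  B4: | IN={e:+; rest ⊤} | OUT={e:+; rest ⊤}
  B5: | IN={e:+; rest ⊤} | OUT={e:+; rest ⊤}
  B6: | IN={e:+; rest ⊤} | OUT={e:+; rest ⊤}
  B7: | IN={e:+; rest ⊤} | OUT={e:+; rest ⊤}
  B8: | IN={e:+; rest ⊤} | OUT={d:+; rest ⊤}

Merge at B7: IN[B7] = OUT[B3] ⊔ OUT[B6] = {a: ⊤, b: ⊤, c: ⊤, d: ⊤, e: +, f: ⊤}

Answer: {a: ⊤, b: ⊤, c: ⊤, d: ⊤, e: +, f: ⊤}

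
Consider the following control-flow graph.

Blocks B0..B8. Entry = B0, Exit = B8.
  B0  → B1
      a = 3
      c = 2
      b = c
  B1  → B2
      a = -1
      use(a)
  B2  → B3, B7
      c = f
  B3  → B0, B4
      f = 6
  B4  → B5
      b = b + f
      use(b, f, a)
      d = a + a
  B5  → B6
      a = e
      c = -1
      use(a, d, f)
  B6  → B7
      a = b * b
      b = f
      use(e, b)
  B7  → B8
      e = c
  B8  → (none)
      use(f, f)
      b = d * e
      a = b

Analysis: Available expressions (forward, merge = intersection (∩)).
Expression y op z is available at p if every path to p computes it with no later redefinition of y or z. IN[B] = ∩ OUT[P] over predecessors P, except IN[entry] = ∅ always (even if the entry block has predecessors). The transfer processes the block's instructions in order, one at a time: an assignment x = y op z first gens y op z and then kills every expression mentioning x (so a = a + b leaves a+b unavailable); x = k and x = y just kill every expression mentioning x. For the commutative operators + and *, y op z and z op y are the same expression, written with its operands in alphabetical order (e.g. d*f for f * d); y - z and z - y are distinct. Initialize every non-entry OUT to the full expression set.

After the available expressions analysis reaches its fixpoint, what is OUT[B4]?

Answer: {a+a}

Trace:
Per-block solution:
  B0:   IN={}   OUT={}
  B1:   IN={}   OUT={}
  B2:   IN={}   OUT={}
  B3:   IN={}   OUT={}
  B4:   IN={}   OUT={a+a}
  B5:   IN={a+a}   OUT={}
  B6:   IN={}   OUT={}
  B7:   IN={}   OUT={}
  B8:   IN={}   OUT={d*e}

Merge at B4: IN[B4] = OUT[B3] = {}
Applying B4's transfer function to that IN value gives OUT[B4] (row B4 above).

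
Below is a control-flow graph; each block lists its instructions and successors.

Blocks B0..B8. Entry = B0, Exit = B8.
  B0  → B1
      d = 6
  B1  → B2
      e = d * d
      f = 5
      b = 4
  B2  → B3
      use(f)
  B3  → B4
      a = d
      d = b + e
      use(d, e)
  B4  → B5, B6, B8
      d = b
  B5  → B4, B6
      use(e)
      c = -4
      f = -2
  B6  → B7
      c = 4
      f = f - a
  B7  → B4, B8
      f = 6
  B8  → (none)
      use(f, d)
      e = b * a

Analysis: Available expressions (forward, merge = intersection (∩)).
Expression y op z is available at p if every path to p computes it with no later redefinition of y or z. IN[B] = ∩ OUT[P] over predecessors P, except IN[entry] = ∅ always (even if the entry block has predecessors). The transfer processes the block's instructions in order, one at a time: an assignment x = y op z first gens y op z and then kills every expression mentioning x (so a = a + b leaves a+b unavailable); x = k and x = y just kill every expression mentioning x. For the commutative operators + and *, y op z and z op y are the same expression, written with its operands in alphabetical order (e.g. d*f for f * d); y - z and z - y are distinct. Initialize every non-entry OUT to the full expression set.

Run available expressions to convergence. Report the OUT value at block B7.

Fixpoint table:
  B0:   IN={}   OUT={}
  B1:   IN={}   OUT={d*d}
  B2:   IN={d*d}   OUT={d*d}
  B3:   IN={d*d}   OUT={b+e}
  B4:   IN={b+e}   OUT={b+e}
  B5:   IN={b+e}   OUT={b+e}
  B6:   IN={b+e}   OUT={b+e}
  B7:   IN={b+e}   OUT={b+e}
  B8:   IN={b+e}   OUT={a*b}

Merge at B7: IN[B7] = OUT[B6] = {b+e}
Applying B7's transfer function to that IN value gives OUT[B7] (row B7 above).

Answer: {b+e}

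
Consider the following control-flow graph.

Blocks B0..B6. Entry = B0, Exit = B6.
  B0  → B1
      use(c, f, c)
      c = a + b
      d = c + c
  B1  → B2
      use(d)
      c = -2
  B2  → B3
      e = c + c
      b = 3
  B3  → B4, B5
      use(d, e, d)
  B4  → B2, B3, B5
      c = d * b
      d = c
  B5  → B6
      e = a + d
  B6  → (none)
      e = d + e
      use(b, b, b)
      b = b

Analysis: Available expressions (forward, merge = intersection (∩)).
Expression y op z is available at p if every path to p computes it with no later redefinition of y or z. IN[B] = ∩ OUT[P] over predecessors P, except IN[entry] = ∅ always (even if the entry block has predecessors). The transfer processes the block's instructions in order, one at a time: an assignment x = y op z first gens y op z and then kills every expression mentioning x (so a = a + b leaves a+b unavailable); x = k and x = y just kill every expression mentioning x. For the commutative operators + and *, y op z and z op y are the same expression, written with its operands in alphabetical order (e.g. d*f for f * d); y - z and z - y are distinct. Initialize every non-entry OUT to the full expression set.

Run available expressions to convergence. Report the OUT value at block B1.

Per-block solution:
  B0: | IN={} | OUT={a+b, c+c}
  B1: | IN={a+b, c+c} | OUT={a+b}
  B2: | IN={} | OUT={c+c}
  B3: | IN={} | OUT={}
  B4: | IN={} | OUT={}
  B5: | IN={} | OUT={a+d}
  B6: | IN={a+d} | OUT={a+d}

Merge at B1: IN[B1] = OUT[B0] = {a+b, c+c}
Applying B1's transfer function to that IN value gives OUT[B1] (row B1 above).

Answer: {a+b}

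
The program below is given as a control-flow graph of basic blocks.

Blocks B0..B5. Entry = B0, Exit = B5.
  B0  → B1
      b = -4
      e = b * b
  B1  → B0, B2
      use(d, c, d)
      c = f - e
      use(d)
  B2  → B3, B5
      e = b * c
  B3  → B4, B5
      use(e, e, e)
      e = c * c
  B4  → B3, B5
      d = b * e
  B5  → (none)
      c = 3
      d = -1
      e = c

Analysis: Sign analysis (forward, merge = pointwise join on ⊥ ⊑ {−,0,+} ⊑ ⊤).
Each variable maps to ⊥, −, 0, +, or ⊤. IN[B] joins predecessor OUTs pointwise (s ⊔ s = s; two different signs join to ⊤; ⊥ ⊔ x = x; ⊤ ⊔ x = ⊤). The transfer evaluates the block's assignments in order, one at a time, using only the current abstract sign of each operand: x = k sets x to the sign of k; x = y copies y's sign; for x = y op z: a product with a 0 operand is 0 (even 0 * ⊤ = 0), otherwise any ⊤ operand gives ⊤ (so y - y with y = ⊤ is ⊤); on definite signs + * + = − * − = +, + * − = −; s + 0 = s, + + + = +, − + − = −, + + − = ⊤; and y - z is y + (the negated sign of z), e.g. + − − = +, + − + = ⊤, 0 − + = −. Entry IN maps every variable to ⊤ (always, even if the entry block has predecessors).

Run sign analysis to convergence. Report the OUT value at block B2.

Per-block solution:
  B0:   IN=(all ⊤)   OUT={b:-, e:+; rest ⊤}
  B1:   IN={b:-, e:+; rest ⊤}   OUT={b:-, e:+; rest ⊤}
  B2:   IN={b:-, e:+; rest ⊤}   OUT={b:-; rest ⊤}
  B3:   IN={b:-; rest ⊤}   OUT={b:-; rest ⊤}
  B4:   IN={b:-; rest ⊤}   OUT={b:-; rest ⊤}
  B5:   IN={b:-; rest ⊤}   OUT={b:-, c:+, d:-, e:+; rest ⊤}

Merge at B2: IN[B2] = OUT[B1] = {a: ⊤, b: -, c: ⊤, d: ⊤, e: +, f: ⊤}
Applying B2's transfer function to that IN value gives OUT[B2] (row B2 above).

Answer: {a: ⊤, b: -, c: ⊤, d: ⊤, e: ⊤, f: ⊤}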